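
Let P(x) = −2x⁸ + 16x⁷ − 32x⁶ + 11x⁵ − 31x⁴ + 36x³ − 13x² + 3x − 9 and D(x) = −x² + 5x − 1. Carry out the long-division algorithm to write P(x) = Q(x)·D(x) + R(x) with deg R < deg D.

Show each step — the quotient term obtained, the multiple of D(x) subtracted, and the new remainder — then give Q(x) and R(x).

Step 1: lead(−2x⁸ + 16x⁷ − 32x⁶ + 11x⁵ − 31x⁴ + 36x³ − 13x² + 3x − 9) ÷ lead(D) = −2x⁸ ÷ −x² = 2x⁶. Subtract (2x⁶)·D = −2x⁸ + 10x⁷ − 2x⁶. Remainder: 6x⁷ − 30x⁶ + 11x⁵ − 31x⁴ + 36x³ − 13x² + 3x − 9.
Step 2: lead(6x⁷ − 30x⁶ + 11x⁵ − 31x⁴ + 36x³ − 13x² + 3x − 9) ÷ lead(D) = 6x⁷ ÷ −x² = −6x⁵. Subtract (−6x⁵)·D = 6x⁷ − 30x⁶ + 6x⁵. Remainder: 5x⁵ − 31x⁴ + 36x³ − 13x² + 3x − 9.
Step 3: lead(5x⁵ − 31x⁴ + 36x³ − 13x² + 3x − 9) ÷ lead(D) = 5x⁵ ÷ −x² = −5x³. Subtract (−5x³)·D = 5x⁵ − 25x⁴ + 5x³. Remainder: −6x⁴ + 31x³ − 13x² + 3x − 9.
Step 4: lead(−6x⁴ + 31x³ − 13x² + 3x − 9) ÷ lead(D) = −6x⁴ ÷ −x² = 6x². Subtract (6x²)·D = −6x⁴ + 30x³ − 6x². Remainder: x³ − 7x² + 3x − 9.
Step 5: lead(x³ − 7x² + 3x − 9) ÷ lead(D) = x³ ÷ −x² = −x. Subtract (−x)·D = x³ − 5x² + x. Remainder: −2x² + 2x − 9.
Step 6: lead(−2x² + 2x − 9) ÷ lead(D) = −2x² ÷ −x² = 2. Subtract (2)·D = −2x² + 10x − 2. Remainder: −8x − 7.

Q(x) = 2x⁶ − 6x⁵ − 5x³ + 6x² − x + 2; R(x) = −8x − 7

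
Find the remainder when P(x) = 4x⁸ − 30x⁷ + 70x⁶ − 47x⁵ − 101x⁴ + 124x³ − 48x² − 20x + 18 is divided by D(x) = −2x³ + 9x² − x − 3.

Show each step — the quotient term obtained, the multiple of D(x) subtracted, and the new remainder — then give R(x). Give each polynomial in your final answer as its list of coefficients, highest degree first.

R = [-3]

Step 1: lead(4x⁸ − 30x⁷ + 70x⁶ − 47x⁵ − 101x⁴ + 124x³ − 48x² − 20x + 18) ÷ lead(D) = 4x⁸ ÷ −2x³ = −2x⁵. Subtract (−2x⁵)·D = 4x⁸ − 18x⁷ + 2x⁶ + 6x⁵. Remainder: −12x⁷ + 68x⁶ − 53x⁵ − 101x⁴ + 124x³ − 48x² − 20x + 18.
Step 2: lead(−12x⁷ + 68x⁶ − 53x⁵ − 101x⁴ + 124x³ − 48x² − 20x + 18) ÷ lead(D) = −12x⁷ ÷ −2x³ = 6x⁴. Subtract (6x⁴)·D = −12x⁷ + 54x⁶ − 6x⁵ − 18x⁴. Remainder: 14x⁶ − 47x⁵ − 83x⁴ + 124x³ − 48x² − 20x + 18.
Step 3: lead(14x⁶ − 47x⁵ − 83x⁴ + 124x³ − 48x² − 20x + 18) ÷ lead(D) = 14x⁶ ÷ −2x³ = −7x³. Subtract (−7x³)·D = 14x⁶ − 63x⁵ + 7x⁴ + 21x³. Remainder: 16x⁵ − 90x⁴ + 103x³ − 48x² − 20x + 18.
Step 4: lead(16x⁵ − 90x⁴ + 103x³ − 48x² − 20x + 18) ÷ lead(D) = 16x⁵ ÷ −2x³ = −8x². Subtract (−8x²)·D = 16x⁵ − 72x⁴ + 8x³ + 24x². Remainder: −18x⁴ + 95x³ − 72x² − 20x + 18.
Step 5: lead(−18x⁴ + 95x³ − 72x² − 20x + 18) ÷ lead(D) = −18x⁴ ÷ −2x³ = 9x. Subtract (9x)·D = −18x⁴ + 81x³ − 9x² − 27x. Remainder: 14x³ − 63x² + 7x + 18.
Step 6: lead(14x³ − 63x² + 7x + 18) ÷ lead(D) = 14x³ ÷ −2x³ = −7. Subtract (−7)·D = 14x³ − 63x² + 7x + 21. Remainder: −3.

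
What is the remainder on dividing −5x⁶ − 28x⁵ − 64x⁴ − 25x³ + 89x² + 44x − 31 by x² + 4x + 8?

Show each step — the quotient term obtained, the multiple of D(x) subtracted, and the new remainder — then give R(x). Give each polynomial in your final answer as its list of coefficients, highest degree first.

R = [-7]

Step 1: lead(−5x⁶ − 28x⁵ − 64x⁴ − 25x³ + 89x² + 44x − 31) ÷ lead(D) = −5x⁶ ÷ x² = −5x⁴. Subtract (−5x⁴)·D = −5x⁶ − 20x⁵ − 40x⁴. Remainder: −8x⁵ − 24x⁴ − 25x³ + 89x² + 44x − 31.
Step 2: lead(−8x⁵ − 24x⁴ − 25x³ + 89x² + 44x − 31) ÷ lead(D) = −8x⁵ ÷ x² = −8x³. Subtract (−8x³)·D = −8x⁵ − 32x⁴ − 64x³. Remainder: 8x⁴ + 39x³ + 89x² + 44x − 31.
Step 3: lead(8x⁴ + 39x³ + 89x² + 44x − 31) ÷ lead(D) = 8x⁴ ÷ x² = 8x². Subtract (8x²)·D = 8x⁴ + 32x³ + 64x². Remainder: 7x³ + 25x² + 44x − 31.
Step 4: lead(7x³ + 25x² + 44x − 31) ÷ lead(D) = 7x³ ÷ x² = 7x. Subtract (7x)·D = 7x³ + 28x² + 56x. Remainder: −3x² − 12x − 31.
Step 5: lead(−3x² − 12x − 31) ÷ lead(D) = −3x² ÷ x² = −3. Subtract (−3)·D = −3x² − 12x − 24. Remainder: −7.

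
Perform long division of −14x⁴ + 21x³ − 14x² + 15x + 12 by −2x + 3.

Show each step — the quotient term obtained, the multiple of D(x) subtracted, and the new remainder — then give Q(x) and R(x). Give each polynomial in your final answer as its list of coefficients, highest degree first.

Step 1: lead(−14x⁴ + 21x³ − 14x² + 15x + 12) ÷ lead(D) = −14x⁴ ÷ −2x = 7x³. Subtract (7x³)·D = −14x⁴ + 21x³. Remainder: −14x² + 15x + 12.
Step 2: lead(−14x² + 15x + 12) ÷ lead(D) = −14x² ÷ −2x = 7x. Subtract (7x)·D = −14x² + 21x. Remainder: −6x + 12.
Step 3: lead(−6x + 12) ÷ lead(D) = −6x ÷ −2x = 3. Subtract (3)·D = −6x + 9. Remainder: 3.

Q = [7, 0, 7, 3]; R = [3]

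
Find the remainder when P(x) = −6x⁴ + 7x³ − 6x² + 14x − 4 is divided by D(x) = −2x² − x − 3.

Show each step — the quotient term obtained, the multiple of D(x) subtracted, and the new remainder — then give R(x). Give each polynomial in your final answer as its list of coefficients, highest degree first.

R = [-1]

Step 1: lead(−6x⁴ + 7x³ − 6x² + 14x − 4) ÷ lead(D) = −6x⁴ ÷ −2x² = 3x². Subtract (3x²)·D = −6x⁴ − 3x³ − 9x². Remainder: 10x³ + 3x² + 14x − 4.
Step 2: lead(10x³ + 3x² + 14x − 4) ÷ lead(D) = 10x³ ÷ −2x² = −5x. Subtract (−5x)·D = 10x³ + 5x² + 15x. Remainder: −2x² − x − 4.
Step 3: lead(−2x² − x − 4) ÷ lead(D) = −2x² ÷ −2x² = 1. Subtract (1)·D = −2x² − x − 3. Remainder: −1.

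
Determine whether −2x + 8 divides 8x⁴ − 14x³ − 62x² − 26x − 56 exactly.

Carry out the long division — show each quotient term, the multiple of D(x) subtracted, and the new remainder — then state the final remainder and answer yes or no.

R(x) = 0, so D(x) is a factor of P(x). yes

Step 1: lead(8x⁴ − 14x³ − 62x² − 26x − 56) ÷ lead(D) = 8x⁴ ÷ −2x = −4x³. Subtract (−4x³)·D = 8x⁴ − 32x³. Remainder: 18x³ − 62x² − 26x − 56.
Step 2: lead(18x³ − 62x² − 26x − 56) ÷ lead(D) = 18x³ ÷ −2x = −9x². Subtract (−9x²)·D = 18x³ − 72x². Remainder: 10x² − 26x − 56.
Step 3: lead(10x² − 26x − 56) ÷ lead(D) = 10x² ÷ −2x = −5x. Subtract (−5x)·D = 10x² − 40x. Remainder: 14x − 56.
Step 4: lead(14x − 56) ÷ lead(D) = 14x ÷ −2x = −7. Subtract (−7)·D = 14x − 56. Remainder: 0.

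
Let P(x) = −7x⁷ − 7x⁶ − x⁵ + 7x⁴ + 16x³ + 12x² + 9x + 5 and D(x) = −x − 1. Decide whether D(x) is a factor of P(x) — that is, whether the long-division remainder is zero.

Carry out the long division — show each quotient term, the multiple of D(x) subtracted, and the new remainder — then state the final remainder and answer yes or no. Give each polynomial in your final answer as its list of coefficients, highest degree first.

Step 1: lead(−7x⁷ − 7x⁶ − x⁵ + 7x⁴ + 16x³ + 12x² + 9x + 5) ÷ lead(D) = −7x⁷ ÷ −x = 7x⁶. Subtract (7x⁶)·D = −7x⁷ − 7x⁶. Remainder: −x⁵ + 7x⁴ + 16x³ + 12x² + 9x + 5.
Step 2: lead(−x⁵ + 7x⁴ + 16x³ + 12x² + 9x + 5) ÷ lead(D) = −x⁵ ÷ −x = x⁴. Subtract (x⁴)·D = −x⁵ − x⁴. Remainder: 8x⁴ + 16x³ + 12x² + 9x + 5.
Step 3: lead(8x⁴ + 16x³ + 12x² + 9x + 5) ÷ lead(D) = 8x⁴ ÷ −x = −8x³. Subtract (−8x³)·D = 8x⁴ + 8x³. Remainder: 8x³ + 12x² + 9x + 5.
Step 4: lead(8x³ + 12x² + 9x + 5) ÷ lead(D) = 8x³ ÷ −x = −8x². Subtract (−8x²)·D = 8x³ + 8x². Remainder: 4x² + 9x + 5.
Step 5: lead(4x² + 9x + 5) ÷ lead(D) = 4x² ÷ −x = −4x. Subtract (−4x)·D = 4x² + 4x. Remainder: 5x + 5.
Step 6: lead(5x + 5) ÷ lead(D) = 5x ÷ −x = −5. Subtract (−5)·D = 5x + 5. Remainder: 0.

R = [0], so D(x) is a factor of P(x). yes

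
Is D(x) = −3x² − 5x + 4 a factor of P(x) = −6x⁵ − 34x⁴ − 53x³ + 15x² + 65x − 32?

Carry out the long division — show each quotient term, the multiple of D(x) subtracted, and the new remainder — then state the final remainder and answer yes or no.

Step 1: lead(−6x⁵ − 34x⁴ − 53x³ + 15x² + 65x − 32) ÷ lead(D) = −6x⁵ ÷ −3x² = 2x³. Subtract (2x³)·D = −6x⁵ − 10x⁴ + 8x³. Remainder: −24x⁴ − 61x³ + 15x² + 65x − 32.
Step 2: lead(−24x⁴ − 61x³ + 15x² + 65x − 32) ÷ lead(D) = −24x⁴ ÷ −3x² = 8x². Subtract (8x²)·D = −24x⁴ − 40x³ + 32x². Remainder: −21x³ − 17x² + 65x − 32.
Step 3: lead(−21x³ − 17x² + 65x − 32) ÷ lead(D) = −21x³ ÷ −3x² = 7x. Subtract (7x)·D = −21x³ − 35x² + 28x. Remainder: 18x² + 37x − 32.
Step 4: lead(18x² + 37x − 32) ÷ lead(D) = 18x² ÷ −3x² = −6. Subtract (−6)·D = 18x² + 30x − 24. Remainder: 7x − 8.

R(x) = 7x − 8, so D(x) is not a factor of P(x). no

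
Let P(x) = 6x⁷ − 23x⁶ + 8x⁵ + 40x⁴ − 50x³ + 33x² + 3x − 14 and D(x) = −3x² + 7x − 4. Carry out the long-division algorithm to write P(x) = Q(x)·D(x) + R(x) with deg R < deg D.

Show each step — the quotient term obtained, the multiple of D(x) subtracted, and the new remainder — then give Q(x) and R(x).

Step 1: lead(6x⁷ − 23x⁶ + 8x⁵ + 40x⁴ − 50x³ + 33x² + 3x − 14) ÷ lead(D) = 6x⁷ ÷ −3x² = −2x⁵. Subtract (−2x⁵)·D = 6x⁷ − 14x⁶ + 8x⁵. Remainder: −9x⁶ + 40x⁴ − 50x³ + 33x² + 3x − 14.
Step 2: lead(−9x⁶ + 40x⁴ − 50x³ + 33x² + 3x − 14) ÷ lead(D) = −9x⁶ ÷ −3x² = 3x⁴. Subtract (3x⁴)·D = −9x⁶ + 21x⁵ − 12x⁴. Remainder: −21x⁵ + 52x⁴ − 50x³ + 33x² + 3x − 14.
Step 3: lead(−21x⁵ + 52x⁴ − 50x³ + 33x² + 3x − 14) ÷ lead(D) = −21x⁵ ÷ −3x² = 7x³. Subtract (7x³)·D = −21x⁵ + 49x⁴ − 28x³. Remainder: 3x⁴ − 22x³ + 33x² + 3x − 14.
Step 4: lead(3x⁴ − 22x³ + 33x² + 3x − 14) ÷ lead(D) = 3x⁴ ÷ −3x² = −x². Subtract (−x²)·D = 3x⁴ − 7x³ + 4x². Remainder: −15x³ + 29x² + 3x − 14.
Step 5: lead(−15x³ + 29x² + 3x − 14) ÷ lead(D) = −15x³ ÷ −3x² = 5x. Subtract (5x)·D = −15x³ + 35x² − 20x. Remainder: −6x² + 23x − 14.
Step 6: lead(−6x² + 23x − 14) ÷ lead(D) = −6x² ÷ −3x² = 2. Subtract (2)·D = −6x² + 14x − 8. Remainder: 9x − 6.

Q(x) = −2x⁵ + 3x⁴ + 7x³ − x² + 5x + 2; R(x) = 9x − 6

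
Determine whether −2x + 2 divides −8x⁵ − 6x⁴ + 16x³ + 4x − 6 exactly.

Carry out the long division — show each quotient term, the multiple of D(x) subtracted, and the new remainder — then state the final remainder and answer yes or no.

R(x) = 0, so D(x) is a factor of P(x). yes

Step 1: lead(−8x⁵ − 6x⁴ + 16x³ + 4x − 6) ÷ lead(D) = −8x⁵ ÷ −2x = 4x⁴. Subtract (4x⁴)·D = −8x⁵ + 8x⁴. Remainder: −14x⁴ + 16x³ + 4x − 6.
Step 2: lead(−14x⁴ + 16x³ + 4x − 6) ÷ lead(D) = −14x⁴ ÷ −2x = 7x³. Subtract (7x³)·D = −14x⁴ + 14x³. Remainder: 2x³ + 4x − 6.
Step 3: lead(2x³ + 4x − 6) ÷ lead(D) = 2x³ ÷ −2x = −x². Subtract (−x²)·D = 2x³ − 2x². Remainder: 2x² + 4x − 6.
Step 4: lead(2x² + 4x − 6) ÷ lead(D) = 2x² ÷ −2x = −x. Subtract (−x)·D = 2x² − 2x. Remainder: 6x − 6.
Step 5: lead(6x − 6) ÷ lead(D) = 6x ÷ −2x = −3. Subtract (−3)·D = 6x − 6. Remainder: 0.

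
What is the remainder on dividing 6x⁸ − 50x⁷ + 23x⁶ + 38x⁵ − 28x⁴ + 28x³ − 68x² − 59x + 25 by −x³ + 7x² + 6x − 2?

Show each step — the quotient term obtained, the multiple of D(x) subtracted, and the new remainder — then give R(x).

R(x) = −9x² − 3x + 7

Step 1: lead(6x⁸ − 50x⁷ + 23x⁶ + 38x⁵ − 28x⁴ + 28x³ − 68x² − 59x + 25) ÷ lead(D) = 6x⁸ ÷ −x³ = −6x⁵. Subtract (−6x⁵)·D = 6x⁸ − 42x⁷ − 36x⁶ + 12x⁵. Remainder: −8x⁷ + 59x⁶ + 26x⁵ − 28x⁴ + 28x³ − 68x² − 59x + 25.
Step 2: lead(−8x⁷ + 59x⁶ + 26x⁵ − 28x⁴ + 28x³ − 68x² − 59x + 25) ÷ lead(D) = −8x⁷ ÷ −x³ = 8x⁴. Subtract (8x⁴)·D = −8x⁷ + 56x⁶ + 48x⁵ − 16x⁴. Remainder: 3x⁶ − 22x⁵ − 12x⁴ + 28x³ − 68x² − 59x + 25.
Step 3: lead(3x⁶ − 22x⁵ − 12x⁴ + 28x³ − 68x² − 59x + 25) ÷ lead(D) = 3x⁶ ÷ −x³ = −3x³. Subtract (−3x³)·D = 3x⁶ − 21x⁵ − 18x⁴ + 6x³. Remainder: −x⁵ + 6x⁴ + 22x³ − 68x² − 59x + 25.
Step 4: lead(−x⁵ + 6x⁴ + 22x³ − 68x² − 59x + 25) ÷ lead(D) = −x⁵ ÷ −x³ = x². Subtract (x²)·D = −x⁵ + 7x⁴ + 6x³ − 2x². Remainder: −x⁴ + 16x³ − 66x² − 59x + 25.
Step 5: lead(−x⁴ + 16x³ − 66x² − 59x + 25) ÷ lead(D) = −x⁴ ÷ −x³ = x. Subtract (x)·D = −x⁴ + 7x³ + 6x² − 2x. Remainder: 9x³ − 72x² − 57x + 25.
Step 6: lead(9x³ − 72x² − 57x + 25) ÷ lead(D) = 9x³ ÷ −x³ = −9. Subtract (−9)·D = 9x³ − 63x² − 54x + 18. Remainder: −9x² − 3x + 7.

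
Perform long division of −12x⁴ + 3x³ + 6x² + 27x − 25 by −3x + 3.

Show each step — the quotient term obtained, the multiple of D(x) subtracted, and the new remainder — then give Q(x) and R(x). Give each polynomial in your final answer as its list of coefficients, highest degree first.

Step 1: lead(−12x⁴ + 3x³ + 6x² + 27x − 25) ÷ lead(D) = −12x⁴ ÷ −3x = 4x³. Subtract (4x³)·D = −12x⁴ + 12x³. Remainder: −9x³ + 6x² + 27x − 25.
Step 2: lead(−9x³ + 6x² + 27x − 25) ÷ lead(D) = −9x³ ÷ −3x = 3x². Subtract (3x²)·D = −9x³ + 9x². Remainder: −3x² + 27x − 25.
Step 3: lead(−3x² + 27x − 25) ÷ lead(D) = −3x² ÷ −3x = x. Subtract (x)·D = −3x² + 3x. Remainder: 24x − 25.
Step 4: lead(24x − 25) ÷ lead(D) = 24x ÷ −3x = −8. Subtract (−8)·D = 24x − 24. Remainder: −1.

Q = [4, 3, 1, -8]; R = [-1]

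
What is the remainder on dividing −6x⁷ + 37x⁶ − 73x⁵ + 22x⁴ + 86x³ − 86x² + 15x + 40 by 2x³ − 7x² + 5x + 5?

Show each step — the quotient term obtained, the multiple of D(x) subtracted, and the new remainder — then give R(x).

R(x) = 0

Step 1: lead(−6x⁷ + 37x⁶ − 73x⁵ + 22x⁴ + 86x³ − 86x² + 15x + 40) ÷ lead(D) = −6x⁷ ÷ 2x³ = −3x⁴. Subtract (−3x⁴)·D = −6x⁷ + 21x⁶ − 15x⁵ − 15x⁴. Remainder: 16x⁶ − 58x⁵ + 37x⁴ + 86x³ − 86x² + 15x + 40.
Step 2: lead(16x⁶ − 58x⁵ + 37x⁴ + 86x³ − 86x² + 15x + 40) ÷ lead(D) = 16x⁶ ÷ 2x³ = 8x³. Subtract (8x³)·D = 16x⁶ − 56x⁵ + 40x⁴ + 40x³. Remainder: −2x⁵ − 3x⁴ + 46x³ − 86x² + 15x + 40.
Step 3: lead(−2x⁵ − 3x⁴ + 46x³ − 86x² + 15x + 40) ÷ lead(D) = −2x⁵ ÷ 2x³ = −x². Subtract (−x²)·D = −2x⁵ + 7x⁴ − 5x³ − 5x². Remainder: −10x⁴ + 51x³ − 81x² + 15x + 40.
Step 4: lead(−10x⁴ + 51x³ − 81x² + 15x + 40) ÷ lead(D) = −10x⁴ ÷ 2x³ = −5x. Subtract (−5x)·D = −10x⁴ + 35x³ − 25x² − 25x. Remainder: 16x³ − 56x² + 40x + 40.
Step 5: lead(16x³ − 56x² + 40x + 40) ÷ lead(D) = 16x³ ÷ 2x³ = 8. Subtract (8)·D = 16x³ − 56x² + 40x + 40. Remainder: 0.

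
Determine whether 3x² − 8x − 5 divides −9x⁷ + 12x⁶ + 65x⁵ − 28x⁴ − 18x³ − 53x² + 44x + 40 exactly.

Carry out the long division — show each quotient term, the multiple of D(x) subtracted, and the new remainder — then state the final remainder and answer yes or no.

R(x) = 8x + 5, so D(x) is not a factor of P(x). no

Step 1: lead(−9x⁷ + 12x⁶ + 65x⁵ − 28x⁴ − 18x³ − 53x² + 44x + 40) ÷ lead(D) = −9x⁷ ÷ 3x² = −3x⁵. Subtract (−3x⁵)·D = −9x⁷ + 24x⁶ + 15x⁵. Remainder: −12x⁶ + 50x⁵ − 28x⁴ − 18x³ − 53x² + 44x + 40.
Step 2: lead(−12x⁶ + 50x⁵ − 28x⁴ − 18x³ − 53x² + 44x + 40) ÷ lead(D) = −12x⁶ ÷ 3x² = −4x⁴. Subtract (−4x⁴)·D = −12x⁶ + 32x⁵ + 20x⁴. Remainder: 18x⁵ − 48x⁴ − 18x³ − 53x² + 44x + 40.
Step 3: lead(18x⁵ − 48x⁴ − 18x³ − 53x² + 44x + 40) ÷ lead(D) = 18x⁵ ÷ 3x² = 6x³. Subtract (6x³)·D = 18x⁵ − 48x⁴ − 30x³. Remainder: 12x³ − 53x² + 44x + 40.
Step 4: lead(12x³ − 53x² + 44x + 40) ÷ lead(D) = 12x³ ÷ 3x² = 4x. Subtract (4x)·D = 12x³ − 32x² − 20x. Remainder: −21x² + 64x + 40.
Step 5: lead(−21x² + 64x + 40) ÷ lead(D) = −21x² ÷ 3x² = −7. Subtract (−7)·D = −21x² + 56x + 35. Remainder: 8x + 5.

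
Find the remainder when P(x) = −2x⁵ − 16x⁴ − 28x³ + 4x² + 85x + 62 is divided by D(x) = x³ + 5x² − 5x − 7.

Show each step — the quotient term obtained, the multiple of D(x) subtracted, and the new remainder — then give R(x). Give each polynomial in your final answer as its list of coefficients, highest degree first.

Step 1: lead(−2x⁵ − 16x⁴ − 28x³ + 4x² + 85x + 62) ÷ lead(D) = −2x⁵ ÷ x³ = −2x². Subtract (−2x²)·D = −2x⁵ − 10x⁴ + 10x³ + 14x². Remainder: −6x⁴ − 38x³ − 10x² + 85x + 62.
Step 2: lead(−6x⁴ − 38x³ − 10x² + 85x + 62) ÷ lead(D) = −6x⁴ ÷ x³ = −6x. Subtract (−6x)·D = −6x⁴ − 30x³ + 30x² + 42x. Remainder: −8x³ − 40x² + 43x + 62.
Step 3: lead(−8x³ − 40x² + 43x + 62) ÷ lead(D) = −8x³ ÷ x³ = −8. Subtract (−8)·D = −8x³ − 40x² + 40x + 56. Remainder: 3x + 6.

R = [3, 6]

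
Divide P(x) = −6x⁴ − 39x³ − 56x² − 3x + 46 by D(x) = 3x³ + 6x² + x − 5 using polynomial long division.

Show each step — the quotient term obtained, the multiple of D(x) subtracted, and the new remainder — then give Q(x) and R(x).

Step 1: lead(−6x⁴ − 39x³ − 56x² − 3x + 46) ÷ lead(D) = −6x⁴ ÷ 3x³ = −2x. Subtract (−2x)·D = −6x⁴ − 12x³ − 2x² + 10x. Remainder: −27x³ − 54x² − 13x + 46.
Step 2: lead(−27x³ − 54x² − 13x + 46) ÷ lead(D) = −27x³ ÷ 3x³ = −9. Subtract (−9)·D = −27x³ − 54x² − 9x + 45. Remainder: −4x + 1.

Q(x) = −2x − 9; R(x) = −4x + 1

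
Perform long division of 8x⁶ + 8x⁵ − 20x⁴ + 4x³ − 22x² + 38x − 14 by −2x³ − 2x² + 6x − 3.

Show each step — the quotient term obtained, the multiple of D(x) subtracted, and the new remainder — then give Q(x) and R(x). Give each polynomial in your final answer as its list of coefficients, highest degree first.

Q = [-4, 0, -2, 6]; R = [2, -4, 4]

Step 1: lead(8x⁶ + 8x⁵ − 20x⁴ + 4x³ − 22x² + 38x − 14) ÷ lead(D) = 8x⁶ ÷ −2x³ = −4x³. Subtract (−4x³)·D = 8x⁶ + 8x⁵ − 24x⁴ + 12x³. Remainder: 4x⁴ − 8x³ − 22x² + 38x − 14.
Step 2: lead(4x⁴ − 8x³ − 22x² + 38x − 14) ÷ lead(D) = 4x⁴ ÷ −2x³ = −2x. Subtract (−2x)·D = 4x⁴ + 4x³ − 12x² + 6x. Remainder: −12x³ − 10x² + 32x − 14.
Step 3: lead(−12x³ − 10x² + 32x − 14) ÷ lead(D) = −12x³ ÷ −2x³ = 6. Subtract (6)·D = −12x³ − 12x² + 36x − 18. Remainder: 2x² − 4x + 4.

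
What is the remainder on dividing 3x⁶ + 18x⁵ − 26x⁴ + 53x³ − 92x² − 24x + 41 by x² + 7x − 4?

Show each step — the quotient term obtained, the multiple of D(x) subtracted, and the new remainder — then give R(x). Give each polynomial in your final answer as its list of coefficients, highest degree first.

Step 1: lead(3x⁶ + 18x⁵ − 26x⁴ + 53x³ − 92x² − 24x + 41) ÷ lead(D) = 3x⁶ ÷ x² = 3x⁴. Subtract (3x⁴)·D = 3x⁶ + 21x⁵ − 12x⁴. Remainder: −3x⁵ − 14x⁴ + 53x³ − 92x² − 24x + 41.
Step 2: lead(−3x⁵ − 14x⁴ + 53x³ − 92x² − 24x + 41) ÷ lead(D) = −3x⁵ ÷ x² = −3x³. Subtract (−3x³)·D = −3x⁵ − 21x⁴ + 12x³. Remainder: 7x⁴ + 41x³ − 92x² − 24x + 41.
Step 3: lead(7x⁴ + 41x³ − 92x² − 24x + 41) ÷ lead(D) = 7x⁴ ÷ x² = 7x². Subtract (7x²)·D = 7x⁴ + 49x³ − 28x². Remainder: −8x³ − 64x² − 24x + 41.
Step 4: lead(−8x³ − 64x² − 24x + 41) ÷ lead(D) = −8x³ ÷ x² = −8x. Subtract (−8x)·D = −8x³ − 56x² + 32x. Remainder: −8x² − 56x + 41.
Step 5: lead(−8x² − 56x + 41) ÷ lead(D) = −8x² ÷ x² = −8. Subtract (−8)·D = −8x² − 56x + 32. Remainder: 9.

R = [9]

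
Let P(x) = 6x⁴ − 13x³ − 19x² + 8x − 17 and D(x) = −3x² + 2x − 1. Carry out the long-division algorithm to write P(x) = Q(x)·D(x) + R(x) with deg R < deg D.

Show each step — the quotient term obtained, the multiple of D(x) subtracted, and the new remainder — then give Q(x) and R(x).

Q(x) = −2x² + 3x + 9; R(x) = −7x − 8

Step 1: lead(6x⁴ − 13x³ − 19x² + 8x − 17) ÷ lead(D) = 6x⁴ ÷ −3x² = −2x². Subtract (−2x²)·D = 6x⁴ − 4x³ + 2x². Remainder: −9x³ − 21x² + 8x − 17.
Step 2: lead(−9x³ − 21x² + 8x − 17) ÷ lead(D) = −9x³ ÷ −3x² = 3x. Subtract (3x)·D = −9x³ + 6x² − 3x. Remainder: −27x² + 11x − 17.
Step 3: lead(−27x² + 11x − 17) ÷ lead(D) = −27x² ÷ −3x² = 9. Subtract (9)·D = −27x² + 18x − 9. Remainder: −7x − 8.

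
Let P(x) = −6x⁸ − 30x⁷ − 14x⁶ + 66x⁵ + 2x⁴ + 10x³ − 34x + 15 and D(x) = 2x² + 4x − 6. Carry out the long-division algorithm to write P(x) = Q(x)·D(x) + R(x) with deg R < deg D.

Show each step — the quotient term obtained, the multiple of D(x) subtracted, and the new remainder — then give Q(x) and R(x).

Step 1: lead(−6x⁸ − 30x⁷ − 14x⁶ + 66x⁵ + 2x⁴ + 10x³ − 34x + 15) ÷ lead(D) = −6x⁸ ÷ 2x² = −3x⁶. Subtract (−3x⁶)·D = −6x⁸ − 12x⁷ + 18x⁶. Remainder: −18x⁷ − 32x⁶ + 66x⁵ + 2x⁴ + 10x³ − 34x + 15.
Step 2: lead(−18x⁷ − 32x⁶ + 66x⁵ + 2x⁴ + 10x³ − 34x + 15) ÷ lead(D) = −18x⁷ ÷ 2x² = −9x⁵. Subtract (−9x⁵)·D = −18x⁷ − 36x⁶ + 54x⁵. Remainder: 4x⁶ + 12x⁵ + 2x⁴ + 10x³ − 34x + 15.
Step 3: lead(4x⁶ + 12x⁵ + 2x⁴ + 10x³ − 34x + 15) ÷ lead(D) = 4x⁶ ÷ 2x² = 2x⁴. Subtract (2x⁴)·D = 4x⁶ + 8x⁵ − 12x⁴. Remainder: 4x⁵ + 14x⁴ + 10x³ − 34x + 15.
Step 4: lead(4x⁵ + 14x⁴ + 10x³ − 34x + 15) ÷ lead(D) = 4x⁵ ÷ 2x² = 2x³. Subtract (2x³)·D = 4x⁵ + 8x⁴ − 12x³. Remainder: 6x⁴ + 22x³ − 34x + 15.
Step 5: lead(6x⁴ + 22x³ − 34x + 15) ÷ lead(D) = 6x⁴ ÷ 2x² = 3x². Subtract (3x²)·D = 6x⁴ + 12x³ − 18x². Remainder: 10x³ + 18x² − 34x + 15.
Step 6: lead(10x³ + 18x² − 34x + 15) ÷ lead(D) = 10x³ ÷ 2x² = 5x. Subtract (5x)·D = 10x³ + 20x² − 30x. Remainder: −2x² − 4x + 15.
Step 7: lead(−2x² − 4x + 15) ÷ lead(D) = −2x² ÷ 2x² = −1. Subtract (−1)·D = −2x² − 4x + 6. Remainder: 9.

Q(x) = −3x⁶ − 9x⁵ + 2x⁴ + 2x³ + 3x² + 5x − 1; R(x) = 9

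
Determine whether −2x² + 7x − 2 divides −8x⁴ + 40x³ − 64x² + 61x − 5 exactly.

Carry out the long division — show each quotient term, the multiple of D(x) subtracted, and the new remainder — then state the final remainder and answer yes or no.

Step 1: lead(−8x⁴ + 40x³ − 64x² + 61x − 5) ÷ lead(D) = −8x⁴ ÷ −2x² = 4x². Subtract (4x²)·D = −8x⁴ + 28x³ − 8x². Remainder: 12x³ − 56x² + 61x − 5.
Step 2: lead(12x³ − 56x² + 61x − 5) ÷ lead(D) = 12x³ ÷ −2x² = −6x. Subtract (−6x)·D = 12x³ − 42x² + 12x. Remainder: −14x² + 49x − 5.
Step 3: lead(−14x² + 49x − 5) ÷ lead(D) = −14x² ÷ −2x² = 7. Subtract (7)·D = −14x² + 49x − 14. Remainder: 9.

R(x) = 9, so D(x) is not a factor of P(x). no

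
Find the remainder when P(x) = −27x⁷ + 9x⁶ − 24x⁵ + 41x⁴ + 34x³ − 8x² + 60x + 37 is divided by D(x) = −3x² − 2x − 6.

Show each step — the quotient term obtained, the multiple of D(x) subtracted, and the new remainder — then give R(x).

R(x) = 1

Step 1: lead(−27x⁷ + 9x⁶ − 24x⁵ + 41x⁴ + 34x³ − 8x² + 60x + 37) ÷ lead(D) = −27x⁷ ÷ −3x² = 9x⁵. Subtract (9x⁵)·D = −27x⁷ − 18x⁶ − 54x⁵. Remainder: 27x⁶ + 30x⁵ + 41x⁴ + 34x³ − 8x² + 60x + 37.
Step 2: lead(27x⁶ + 30x⁵ + 41x⁴ + 34x³ − 8x² + 60x + 37) ÷ lead(D) = 27x⁶ ÷ −3x² = −9x⁴. Subtract (−9x⁴)·D = 27x⁶ + 18x⁵ + 54x⁴. Remainder: 12x⁵ − 13x⁴ + 34x³ − 8x² + 60x + 37.
Step 3: lead(12x⁵ − 13x⁴ + 34x³ − 8x² + 60x + 37) ÷ lead(D) = 12x⁵ ÷ −3x² = −4x³. Subtract (−4x³)·D = 12x⁵ + 8x⁴ + 24x³. Remainder: −21x⁴ + 10x³ − 8x² + 60x + 37.
Step 4: lead(−21x⁴ + 10x³ − 8x² + 60x + 37) ÷ lead(D) = −21x⁴ ÷ −3x² = 7x². Subtract (7x²)·D = −21x⁴ − 14x³ − 42x². Remainder: 24x³ + 34x² + 60x + 37.
Step 5: lead(24x³ + 34x² + 60x + 37) ÷ lead(D) = 24x³ ÷ −3x² = −8x. Subtract (−8x)·D = 24x³ + 16x² + 48x. Remainder: 18x² + 12x + 37.
Step 6: lead(18x² + 12x + 37) ÷ lead(D) = 18x² ÷ −3x² = −6. Subtract (−6)·D = 18x² + 12x + 36. Remainder: 1.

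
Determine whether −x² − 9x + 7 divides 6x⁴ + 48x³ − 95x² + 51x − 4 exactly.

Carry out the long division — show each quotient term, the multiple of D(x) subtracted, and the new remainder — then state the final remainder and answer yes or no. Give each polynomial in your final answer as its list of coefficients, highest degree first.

R = [3], so D(x) is not a factor of P(x). no

Step 1: lead(6x⁴ + 48x³ − 95x² + 51x − 4) ÷ lead(D) = 6x⁴ ÷ −x² = −6x². Subtract (−6x²)·D = 6x⁴ + 54x³ − 42x². Remainder: −6x³ − 53x² + 51x − 4.
Step 2: lead(−6x³ − 53x² + 51x − 4) ÷ lead(D) = −6x³ ÷ −x² = 6x. Subtract (6x)·D = −6x³ − 54x² + 42x. Remainder: x² + 9x − 4.
Step 3: lead(x² + 9x − 4) ÷ lead(D) = x² ÷ −x² = −1. Subtract (−1)·D = x² + 9x − 7. Remainder: 3.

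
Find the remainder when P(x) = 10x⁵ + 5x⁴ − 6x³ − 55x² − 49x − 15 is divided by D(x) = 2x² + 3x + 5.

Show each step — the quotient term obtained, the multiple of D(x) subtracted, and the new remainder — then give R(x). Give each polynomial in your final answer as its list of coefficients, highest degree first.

R = [0]

Step 1: lead(10x⁵ + 5x⁴ − 6x³ − 55x² − 49x − 15) ÷ lead(D) = 10x⁵ ÷ 2x² = 5x³. Subtract (5x³)·D = 10x⁵ + 15x⁴ + 25x³. Remainder: −10x⁴ − 31x³ − 55x² − 49x − 15.
Step 2: lead(−10x⁴ − 31x³ − 55x² − 49x − 15) ÷ lead(D) = −10x⁴ ÷ 2x² = −5x². Subtract (−5x²)·D = −10x⁴ − 15x³ − 25x². Remainder: −16x³ − 30x² − 49x − 15.
Step 3: lead(−16x³ − 30x² − 49x − 15) ÷ lead(D) = −16x³ ÷ 2x² = −8x. Subtract (−8x)·D = −16x³ − 24x² − 40x. Remainder: −6x² − 9x − 15.
Step 4: lead(−6x² − 9x − 15) ÷ lead(D) = −6x² ÷ 2x² = −3. Subtract (−3)·D = −6x² − 9x − 15. Remainder: 0.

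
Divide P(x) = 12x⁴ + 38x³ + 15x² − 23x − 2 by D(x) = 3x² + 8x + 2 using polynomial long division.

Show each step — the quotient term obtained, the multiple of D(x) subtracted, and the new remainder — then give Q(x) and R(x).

Step 1: lead(12x⁴ + 38x³ + 15x² − 23x − 2) ÷ lead(D) = 12x⁴ ÷ 3x² = 4x². Subtract (4x²)·D = 12x⁴ + 32x³ + 8x². Remainder: 6x³ + 7x² − 23x − 2.
Step 2: lead(6x³ + 7x² − 23x − 2) ÷ lead(D) = 6x³ ÷ 3x² = 2x. Subtract (2x)·D = 6x³ + 16x² + 4x. Remainder: −9x² − 27x − 2.
Step 3: lead(−9x² − 27x − 2) ÷ lead(D) = −9x² ÷ 3x² = −3. Subtract (−3)·D = −9x² − 24x − 6. Remainder: −3x + 4.

Q(x) = 4x² + 2x − 3; R(x) = −3x + 4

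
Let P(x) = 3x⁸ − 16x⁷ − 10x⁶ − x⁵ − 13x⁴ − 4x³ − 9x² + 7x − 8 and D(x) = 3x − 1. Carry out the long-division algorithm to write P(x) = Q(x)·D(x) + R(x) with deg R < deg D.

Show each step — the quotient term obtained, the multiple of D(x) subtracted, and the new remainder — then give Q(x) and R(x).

Step 1: lead(3x⁸ − 16x⁷ − 10x⁶ − x⁵ − 13x⁴ − 4x³ − 9x² + 7x − 8) ÷ lead(D) = 3x⁸ ÷ 3x = x⁷. Subtract (x⁷)·D = 3x⁸ − x⁷. Remainder: −15x⁷ − 10x⁶ − x⁵ − 13x⁴ − 4x³ − 9x² + 7x − 8.
Step 2: lead(−15x⁷ − 10x⁶ − x⁵ − 13x⁴ − 4x³ − 9x² + 7x − 8) ÷ lead(D) = −15x⁷ ÷ 3x = −5x⁶. Subtract (−5x⁶)·D = −15x⁷ + 5x⁶. Remainder: −15x⁶ − x⁵ − 13x⁴ − 4x³ − 9x² + 7x − 8.
Step 3: lead(−15x⁶ − x⁵ − 13x⁴ − 4x³ − 9x² + 7x − 8) ÷ lead(D) = −15x⁶ ÷ 3x = −5x⁵. Subtract (−5x⁵)·D = −15x⁶ + 5x⁵. Remainder: −6x⁵ − 13x⁴ − 4x³ − 9x² + 7x − 8.
Step 4: lead(−6x⁵ − 13x⁴ − 4x³ − 9x² + 7x − 8) ÷ lead(D) = −6x⁵ ÷ 3x = −2x⁴. Subtract (−2x⁴)·D = −6x⁵ + 2x⁴. Remainder: −15x⁴ − 4x³ − 9x² + 7x − 8.
Step 5: lead(−15x⁴ − 4x³ − 9x² + 7x − 8) ÷ lead(D) = −15x⁴ ÷ 3x = −5x³. Subtract (−5x³)·D = −15x⁴ + 5x³. Remainder: −9x³ − 9x² + 7x − 8.
Step 6: lead(−9x³ − 9x² + 7x − 8) ÷ lead(D) = −9x³ ÷ 3x = −3x². Subtract (−3x²)·D = −9x³ + 3x². Remainder: −12x² + 7x − 8.
Step 7: lead(−12x² + 7x − 8) ÷ lead(D) = −12x² ÷ 3x = −4x. Subtract (−4x)·D = −12x² + 4x. Remainder: 3x − 8.
Step 8: lead(3x − 8) ÷ lead(D) = 3x ÷ 3x = 1. Subtract (1)·D = 3x − 1. Remainder: −7.

Q(x) = x⁷ − 5x⁶ − 5x⁵ − 2x⁴ − 5x³ − 3x² − 4x + 1; R(x) = −7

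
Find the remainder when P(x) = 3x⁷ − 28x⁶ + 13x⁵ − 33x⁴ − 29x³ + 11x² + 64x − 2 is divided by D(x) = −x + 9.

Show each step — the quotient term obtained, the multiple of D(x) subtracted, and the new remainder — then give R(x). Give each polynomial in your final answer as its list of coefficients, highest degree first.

Step 1: lead(3x⁷ − 28x⁶ + 13x⁵ − 33x⁴ − 29x³ + 11x² + 64x − 2) ÷ lead(D) = 3x⁷ ÷ −x = −3x⁶. Subtract (−3x⁶)·D = 3x⁷ − 27x⁶. Remainder: −x⁶ + 13x⁵ − 33x⁴ − 29x³ + 11x² + 64x − 2.
Step 2: lead(−x⁶ + 13x⁵ − 33x⁴ − 29x³ + 11x² + 64x − 2) ÷ lead(D) = −x⁶ ÷ −x = x⁵. Subtract (x⁵)·D = −x⁶ + 9x⁵. Remainder: 4x⁵ − 33x⁴ − 29x³ + 11x² + 64x − 2.
Step 3: lead(4x⁵ − 33x⁴ − 29x³ + 11x² + 64x − 2) ÷ lead(D) = 4x⁵ ÷ −x = −4x⁴. Subtract (−4x⁴)·D = 4x⁵ − 36x⁴. Remainder: 3x⁴ − 29x³ + 11x² + 64x − 2.
Step 4: lead(3x⁴ − 29x³ + 11x² + 64x − 2) ÷ lead(D) = 3x⁴ ÷ −x = −3x³. Subtract (−3x³)·D = 3x⁴ − 27x³. Remainder: −2x³ + 11x² + 64x − 2.
Step 5: lead(−2x³ + 11x² + 64x − 2) ÷ lead(D) = −2x³ ÷ −x = 2x². Subtract (2x²)·D = −2x³ + 18x². Remainder: −7x² + 64x − 2.
Step 6: lead(−7x² + 64x − 2) ÷ lead(D) = −7x² ÷ −x = 7x. Subtract (7x)·D = −7x² + 63x. Remainder: x − 2.
Step 7: lead(x − 2) ÷ lead(D) = x ÷ −x = −1. Subtract (−1)·D = x − 9. Remainder: 7.

R = [7]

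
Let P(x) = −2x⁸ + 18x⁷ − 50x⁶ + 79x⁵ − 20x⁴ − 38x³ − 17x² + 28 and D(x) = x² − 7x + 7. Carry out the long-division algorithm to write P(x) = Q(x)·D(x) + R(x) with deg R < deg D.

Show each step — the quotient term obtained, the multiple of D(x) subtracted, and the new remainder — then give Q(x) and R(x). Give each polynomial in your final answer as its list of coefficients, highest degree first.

Step 1: lead(−2x⁸ + 18x⁷ − 50x⁶ + 79x⁵ − 20x⁴ − 38x³ − 17x² + 28) ÷ lead(D) = −2x⁸ ÷ x² = −2x⁶. Subtract (−2x⁶)·D = −2x⁸ + 14x⁷ − 14x⁶. Remainder: 4x⁷ − 36x⁶ + 79x⁵ − 20x⁴ − 38x³ − 17x² + 28.
Step 2: lead(4x⁷ − 36x⁶ + 79x⁵ − 20x⁴ − 38x³ − 17x² + 28) ÷ lead(D) = 4x⁷ ÷ x² = 4x⁵. Subtract (4x⁵)·D = 4x⁷ − 28x⁶ + 28x⁵. Remainder: −8x⁶ + 51x⁵ − 20x⁴ − 38x³ − 17x² + 28.
Step 3: lead(−8x⁶ + 51x⁵ − 20x⁴ − 38x³ − 17x² + 28) ÷ lead(D) = −8x⁶ ÷ x² = −8x⁴. Subtract (−8x⁴)·D = −8x⁶ + 56x⁵ − 56x⁴. Remainder: −5x⁵ + 36x⁴ − 38x³ − 17x² + 28.
Step 4: lead(−5x⁵ + 36x⁴ − 38x³ − 17x² + 28) ÷ lead(D) = −5x⁵ ÷ x² = −5x³. Subtract (−5x³)·D = −5x⁵ + 35x⁴ − 35x³. Remainder: x⁴ − 3x³ − 17x² + 28.
Step 5: lead(x⁴ − 3x³ − 17x² + 28) ÷ lead(D) = x⁴ ÷ x² = x². Subtract (x²)·D = x⁴ − 7x³ + 7x². Remainder: 4x³ − 24x² + 28.
Step 6: lead(4x³ − 24x² + 28) ÷ lead(D) = 4x³ ÷ x² = 4x. Subtract (4x)·D = 4x³ − 28x² + 28x. Remainder: 4x² − 28x + 28.
Step 7: lead(4x² − 28x + 28) ÷ lead(D) = 4x² ÷ x² = 4. Subtract (4)·D = 4x² − 28x + 28. Remainder: 0.

Q = [-2, 4, -8, -5, 1, 4, 4]; R = [0]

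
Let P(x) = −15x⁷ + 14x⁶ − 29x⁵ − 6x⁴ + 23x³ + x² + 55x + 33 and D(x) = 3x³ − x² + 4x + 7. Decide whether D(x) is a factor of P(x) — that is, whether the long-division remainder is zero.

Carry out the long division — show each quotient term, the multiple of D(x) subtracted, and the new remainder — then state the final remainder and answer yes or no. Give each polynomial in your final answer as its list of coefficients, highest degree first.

R = [-2], so D(x) is not a factor of P(x). no

Step 1: lead(−15x⁷ + 14x⁶ − 29x⁵ − 6x⁴ + 23x³ + x² + 55x + 33) ÷ lead(D) = −15x⁷ ÷ 3x³ = −5x⁴. Subtract (−5x⁴)·D = −15x⁷ + 5x⁶ − 20x⁵ − 35x⁴. Remainder: 9x⁶ − 9x⁵ + 29x⁴ + 23x³ + x² + 55x + 33.
Step 2: lead(9x⁶ − 9x⁵ + 29x⁴ + 23x³ + x² + 55x + 33) ÷ lead(D) = 9x⁶ ÷ 3x³ = 3x³. Subtract (3x³)·D = 9x⁶ − 3x⁵ + 12x⁴ + 21x³. Remainder: −6x⁵ + 17x⁴ + 2x³ + x² + 55x + 33.
Step 3: lead(−6x⁵ + 17x⁴ + 2x³ + x² + 55x + 33) ÷ lead(D) = −6x⁵ ÷ 3x³ = −2x². Subtract (−2x²)·D = −6x⁵ + 2x⁴ − 8x³ − 14x². Remainder: 15x⁴ + 10x³ + 15x² + 55x + 33.
Step 4: lead(15x⁴ + 10x³ + 15x² + 55x + 33) ÷ lead(D) = 15x⁴ ÷ 3x³ = 5x. Subtract (5x)·D = 15x⁴ − 5x³ + 20x² + 35x. Remainder: 15x³ − 5x² + 20x + 33.
Step 5: lead(15x³ − 5x² + 20x + 33) ÷ lead(D) = 15x³ ÷ 3x³ = 5. Subtract (5)·D = 15x³ − 5x² + 20x + 35. Remainder: −2.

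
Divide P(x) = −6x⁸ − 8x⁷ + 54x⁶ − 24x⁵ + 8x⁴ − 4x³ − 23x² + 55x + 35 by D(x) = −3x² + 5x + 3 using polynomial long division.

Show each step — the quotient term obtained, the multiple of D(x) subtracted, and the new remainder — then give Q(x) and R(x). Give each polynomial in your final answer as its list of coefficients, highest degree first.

Step 1: lead(−6x⁸ − 8x⁷ + 54x⁶ − 24x⁵ + 8x⁴ − 4x³ − 23x² + 55x + 35) ÷ lead(D) = −6x⁸ ÷ −3x² = 2x⁶. Subtract (2x⁶)·D = −6x⁸ + 10x⁷ + 6x⁶. Remainder: −18x⁷ + 48x⁶ − 24x⁵ + 8x⁴ − 4x³ − 23x² + 55x + 35.
Step 2: lead(−18x⁷ + 48x⁶ − 24x⁵ + 8x⁴ − 4x³ − 23x² + 55x + 35) ÷ lead(D) = −18x⁷ ÷ −3x² = 6x⁵. Subtract (6x⁵)·D = −18x⁷ + 30x⁶ + 18x⁵. Remainder: 18x⁶ − 42x⁵ + 8x⁴ − 4x³ − 23x² + 55x + 35.
Step 3: lead(18x⁶ − 42x⁵ + 8x⁴ − 4x³ − 23x² + 55x + 35) ÷ lead(D) = 18x⁶ ÷ −3x² = −6x⁴. Subtract (−6x⁴)·D = 18x⁶ − 30x⁵ − 18x⁴. Remainder: −12x⁵ + 26x⁴ − 4x³ − 23x² + 55x + 35.
Step 4: lead(−12x⁵ + 26x⁴ − 4x³ − 23x² + 55x + 35) ÷ lead(D) = −12x⁵ ÷ −3x² = 4x³. Subtract (4x³)·D = −12x⁵ + 20x⁴ + 12x³. Remainder: 6x⁴ − 16x³ − 23x² + 55x + 35.
Step 5: lead(6x⁴ − 16x³ − 23x² + 55x + 35) ÷ lead(D) = 6x⁴ ÷ −3x² = −2x². Subtract (−2x²)·D = 6x⁴ − 10x³ − 6x². Remainder: −6x³ − 17x² + 55x + 35.
Step 6: lead(−6x³ − 17x² + 55x + 35) ÷ lead(D) = −6x³ ÷ −3x² = 2x. Subtract (2x)·D = −6x³ + 10x² + 6x. Remainder: −27x² + 49x + 35.
Step 7: lead(−27x² + 49x + 35) ÷ lead(D) = −27x² ÷ −3x² = 9. Subtract (9)·D = −27x² + 45x + 27. Remainder: 4x + 8.

Q = [2, 6, -6, 4, -2, 2, 9]; R = [4, 8]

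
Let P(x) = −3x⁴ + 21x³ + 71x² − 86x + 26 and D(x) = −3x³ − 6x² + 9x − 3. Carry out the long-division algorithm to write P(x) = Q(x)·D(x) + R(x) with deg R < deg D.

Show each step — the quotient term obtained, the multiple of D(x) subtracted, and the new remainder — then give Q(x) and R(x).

Step 1: lead(−3x⁴ + 21x³ + 71x² − 86x + 26) ÷ lead(D) = −3x⁴ ÷ −3x³ = x. Subtract (x)·D = −3x⁴ − 6x³ + 9x² − 3x. Remainder: 27x³ + 62x² − 83x + 26.
Step 2: lead(27x³ + 62x² − 83x + 26) ÷ lead(D) = 27x³ ÷ −3x³ = −9. Subtract (−9)·D = 27x³ + 54x² − 81x + 27. Remainder: 8x² − 2x − 1.

Q(x) = x − 9; R(x) = 8x² − 2x − 1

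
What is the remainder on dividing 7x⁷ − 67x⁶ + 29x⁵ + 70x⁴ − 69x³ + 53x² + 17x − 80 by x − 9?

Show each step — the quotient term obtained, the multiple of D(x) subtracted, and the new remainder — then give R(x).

R(x) = −8

Step 1: lead(7x⁷ − 67x⁶ + 29x⁵ + 70x⁴ − 69x³ + 53x² + 17x − 80) ÷ lead(D) = 7x⁷ ÷ x = 7x⁶. Subtract (7x⁶)·D = 7x⁷ − 63x⁶. Remainder: −4x⁶ + 29x⁵ + 70x⁴ − 69x³ + 53x² + 17x − 80.
Step 2: lead(−4x⁶ + 29x⁵ + 70x⁴ − 69x³ + 53x² + 17x − 80) ÷ lead(D) = −4x⁶ ÷ x = −4x⁵. Subtract (−4x⁵)·D = −4x⁶ + 36x⁵. Remainder: −7x⁵ + 70x⁴ − 69x³ + 53x² + 17x − 80.
Step 3: lead(−7x⁵ + 70x⁴ − 69x³ + 53x² + 17x − 80) ÷ lead(D) = −7x⁵ ÷ x = −7x⁴. Subtract (−7x⁴)·D = −7x⁵ + 63x⁴. Remainder: 7x⁴ − 69x³ + 53x² + 17x − 80.
Step 4: lead(7x⁴ − 69x³ + 53x² + 17x − 80) ÷ lead(D) = 7x⁴ ÷ x = 7x³. Subtract (7x³)·D = 7x⁴ − 63x³. Remainder: −6x³ + 53x² + 17x − 80.
Step 5: lead(−6x³ + 53x² + 17x − 80) ÷ lead(D) = −6x³ ÷ x = −6x². Subtract (−6x²)·D = −6x³ + 54x². Remainder: −x² + 17x − 80.
Step 6: lead(−x² + 17x − 80) ÷ lead(D) = −x² ÷ x = −x. Subtract (−x)·D = −x² + 9x. Remainder: 8x − 80.
Step 7: lead(8x − 80) ÷ lead(D) = 8x ÷ x = 8. Subtract (8)·D = 8x − 72. Remainder: −8.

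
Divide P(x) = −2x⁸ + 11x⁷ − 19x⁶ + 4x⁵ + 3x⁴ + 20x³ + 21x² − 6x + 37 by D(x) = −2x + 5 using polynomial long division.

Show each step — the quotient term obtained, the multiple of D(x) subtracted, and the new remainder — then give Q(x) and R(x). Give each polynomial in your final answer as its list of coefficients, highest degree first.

Q = [1, -3, 2, 3, 6, 5, 2, 8]; R = [-3]

Step 1: lead(−2x⁸ + 11x⁷ − 19x⁶ + 4x⁵ + 3x⁴ + 20x³ + 21x² − 6x + 37) ÷ lead(D) = −2x⁸ ÷ −2x = x⁷. Subtract (x⁷)·D = −2x⁸ + 5x⁷. Remainder: 6x⁷ − 19x⁶ + 4x⁵ + 3x⁴ + 20x³ + 21x² − 6x + 37.
Step 2: lead(6x⁷ − 19x⁶ + 4x⁵ + 3x⁴ + 20x³ + 21x² − 6x + 37) ÷ lead(D) = 6x⁷ ÷ −2x = −3x⁶. Subtract (−3x⁶)·D = 6x⁷ − 15x⁶. Remainder: −4x⁶ + 4x⁵ + 3x⁴ + 20x³ + 21x² − 6x + 37.
Step 3: lead(−4x⁶ + 4x⁵ + 3x⁴ + 20x³ + 21x² − 6x + 37) ÷ lead(D) = −4x⁶ ÷ −2x = 2x⁵. Subtract (2x⁵)·D = −4x⁶ + 10x⁵. Remainder: −6x⁵ + 3x⁴ + 20x³ + 21x² − 6x + 37.
Step 4: lead(−6x⁵ + 3x⁴ + 20x³ + 21x² − 6x + 37) ÷ lead(D) = −6x⁵ ÷ −2x = 3x⁴. Subtract (3x⁴)·D = −6x⁵ + 15x⁴. Remainder: −12x⁴ + 20x³ + 21x² − 6x + 37.
Step 5: lead(−12x⁴ + 20x³ + 21x² − 6x + 37) ÷ lead(D) = −12x⁴ ÷ −2x = 6x³. Subtract (6x³)·D = −12x⁴ + 30x³. Remainder: −10x³ + 21x² − 6x + 37.
Step 6: lead(−10x³ + 21x² − 6x + 37) ÷ lead(D) = −10x³ ÷ −2x = 5x². Subtract (5x²)·D = −10x³ + 25x². Remainder: −4x² − 6x + 37.
Step 7: lead(−4x² − 6x + 37) ÷ lead(D) = −4x² ÷ −2x = 2x. Subtract (2x)·D = −4x² + 10x. Remainder: −16x + 37.
Step 8: lead(−16x + 37) ÷ lead(D) = −16x ÷ −2x = 8. Subtract (8)·D = −16x + 40. Remainder: −3.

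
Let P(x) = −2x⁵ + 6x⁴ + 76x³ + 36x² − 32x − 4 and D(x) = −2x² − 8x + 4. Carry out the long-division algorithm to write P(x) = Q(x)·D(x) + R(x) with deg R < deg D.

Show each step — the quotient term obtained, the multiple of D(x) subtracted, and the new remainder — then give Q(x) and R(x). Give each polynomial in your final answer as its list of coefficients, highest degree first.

Step 1: lead(−2x⁵ + 6x⁴ + 76x³ + 36x² − 32x − 4) ÷ lead(D) = −2x⁵ ÷ −2x² = x³. Subtract (x³)·D = −2x⁵ − 8x⁴ + 4x³. Remainder: 14x⁴ + 72x³ + 36x² − 32x − 4.
Step 2: lead(14x⁴ + 72x³ + 36x² − 32x − 4) ÷ lead(D) = 14x⁴ ÷ −2x² = −7x². Subtract (−7x²)·D = 14x⁴ + 56x³ − 28x². Remainder: 16x³ + 64x² − 32x − 4.
Step 3: lead(16x³ + 64x² − 32x − 4) ÷ lead(D) = 16x³ ÷ −2x² = −8x. Subtract (−8x)·D = 16x³ + 64x² − 32x. Remainder: −4.

Q = [1, -7, -8, 0]; R = [-4]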